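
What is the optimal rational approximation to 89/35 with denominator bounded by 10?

23/9

Expand x = 89/35 as a continued fraction with the Euclidean algorithm:
  89 = 2*35 + 19, so a_0 = 2.
  35 = 1*19 + 16, so a_1 = 1.
  19 = 1*16 + 3, so a_2 = 1.
  16 = 5*3 + 1, so a_3 = 5.
  3 = 3*1 + 0, so a_4 = 3.
so x = [2; 1, 1, 5, 3].
Convergents (p_i = a_i*p_{i-1} + p_{i-2}, q_i = a_i*q_{i-1} + q_{i-2} with p_{-2}=0, p_{-1}=1, q_{-2}=1, q_{-1}=0), until the denominator exceeds 10:
  i=0: a_0=2, p_0 = 2*1 + 0 = 2, q_0 = 2*0 + 1 = 1.
  i=1: a_1=1, p_1 = 1*2 + 1 = 3, q_1 = 1*1 + 0 = 1.
  i=2: a_2=1, p_2 = 1*3 + 2 = 5, q_2 = 1*1 + 1 = 2.
  i=3: a_3=5, p_3 = 5*5 + 3 = 28, q_3 = 5*2 + 1 = 11.
q_3 = 11 > 10, so the last convergent with denominator <= 10 is p_2/q_2 = 5/2.
The closest fraction with denominator <= 10 is either p_2/q_2 or the intermediate fraction (k*p_2 + p_1)/(k*q_2 + q_1) with the largest k >= 1 whose denominator stays <= 10; these approach x as k grows, and every other convergent or intermediate fraction in range is farther away.
Largest k: floor((10 - q_1)/q_2) = floor((10 - 1)/2) = 4.
That gives (4*5 + 3)/(4*2 + 1) = 23/9.
Compare the errors: |x - 5/2| = |89*2 - 5*35|/(35*2) = 3/70, and |x - 23/9| = |89*9 - 23*35|/(35*9) = 4/315.
Cross-multiplying, 4*70 = 280 < 945 = 3*315, so 4/315 is smaller: the intermediate fraction 23/9 is closer to x than 5/2.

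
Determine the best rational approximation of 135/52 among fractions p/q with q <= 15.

Expand x = 135/52 as a continued fraction with the Euclidean algorithm:
  135 = 2*52 + 31, so a_0 = 2.
  52 = 1*31 + 21, so a_1 = 1.
  31 = 1*21 + 10, so a_2 = 1.
  21 = 2*10 + 1, so a_3 = 2.
  10 = 10*1 + 0, so a_4 = 10.
so x = [2; 1, 1, 2, 10].
Convergents (p_i = a_i*p_{i-1} + p_{i-2}, q_i = a_i*q_{i-1} + q_{i-2} with p_{-2}=0, p_{-1}=1, q_{-2}=1, q_{-1}=0), until the denominator exceeds 15:
  i=0: a_0=2, p_0 = 2*1 + 0 = 2, q_0 = 2*0 + 1 = 1.
  i=1: a_1=1, p_1 = 1*2 + 1 = 3, q_1 = 1*1 + 0 = 1.
  i=2: a_2=1, p_2 = 1*3 + 2 = 5, q_2 = 1*1 + 1 = 2.
  i=3: a_3=2, p_3 = 2*5 + 3 = 13, q_3 = 2*2 + 1 = 5.
  i=4: a_4=10, p_4 = 10*13 + 5 = 135, q_4 = 10*5 + 2 = 52.
q_4 = 52 > 15, so the last convergent with denominator <= 15 is p_3/q_3 = 13/5.
The closest fraction with denominator <= 15 is either p_3/q_3 or the intermediate fraction (k*p_3 + p_2)/(k*q_3 + q_2) with the largest k >= 1 whose denominator stays <= 15; these approach x as k grows, and every other convergent or intermediate fraction in range is farther away.
Largest k: floor((15 - q_2)/q_3) = floor((15 - 2)/5) = 2.
That gives (2*13 + 5)/(2*5 + 2) = 31/12.
Compare the errors: |x - 13/5| = |135*5 - 13*52|/(52*5) = 1/260, and |x - 31/12| = |135*12 - 31*52|/(52*12) = 8/624.
Cross-multiplying, 1*624 = 624 < 2080 = 8*260, so 1/260 is smaller: the convergent 13/5 is closer to x than 31/12.

13/5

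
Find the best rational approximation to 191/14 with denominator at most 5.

41/3

Expand x = 191/14 as a continued fraction with the Euclidean algorithm:
  191 = 13*14 + 9, so a_0 = 13.
  14 = 1*9 + 5, so a_1 = 1.
  9 = 1*5 + 4, so a_2 = 1.
  5 = 1*4 + 1, so a_3 = 1.
  4 = 4*1 + 0, so a_4 = 4.
so x = [13; 1, 1, 1, 4].
Convergents (p_i = a_i*p_{i-1} + p_{i-2}, q_i = a_i*q_{i-1} + q_{i-2} with p_{-2}=0, p_{-1}=1, q_{-2}=1, q_{-1}=0), until the denominator exceeds 5:
  i=0: a_0=13, p_0 = 13*1 + 0 = 13, q_0 = 13*0 + 1 = 1.
  i=1: a_1=1, p_1 = 1*13 + 1 = 14, q_1 = 1*1 + 0 = 1.
  i=2: a_2=1, p_2 = 1*14 + 13 = 27, q_2 = 1*1 + 1 = 2.
  i=3: a_3=1, p_3 = 1*27 + 14 = 41, q_3 = 1*2 + 1 = 3.
  i=4: a_4=4, p_4 = 4*41 + 27 = 191, q_4 = 4*3 + 2 = 14.
q_4 = 14 > 5, so the last convergent with denominator <= 5 is p_3/q_3 = 41/3.
The closest fraction with denominator <= 5 is either p_3/q_3 or the intermediate fraction (k*p_3 + p_2)/(k*q_3 + q_2) with the largest k >= 1 whose denominator stays <= 5; these approach x as k grows, and every other convergent or intermediate fraction in range is farther away.
Largest k: floor((5 - q_2)/q_3) = floor((5 - 2)/3) = 1.
That gives (1*41 + 27)/(1*3 + 2) = 68/5.
Compare the errors: |x - 41/3| = |191*3 - 41*14|/(14*3) = 1/42, and |x - 68/5| = |191*5 - 68*14|/(14*5) = 3/70.
Cross-multiplying, 1*70 = 70 < 126 = 3*42, so 1/42 is smaller: the convergent 41/3 is closer to x than 68/5.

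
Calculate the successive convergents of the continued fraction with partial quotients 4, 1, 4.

4/1, 5/1, 24/5

Using the convergent recurrence p_i = a_i*p_{i-1} + p_{i-2}, q_i = a_i*q_{i-1} + q_{i-2} with p_{-2}=0, p_{-1}=1, q_{-2}=1, q_{-1}=0:
  i=0: a_0=4, p_0 = 4*1 + 0 = 4, q_0 = 4*0 + 1 = 1.
  i=1: a_1=1, p_1 = 1*4 + 1 = 5, q_1 = 1*1 + 0 = 1.
  i=2: a_2=4, p_2 = 4*5 + 4 = 24, q_2 = 4*1 + 1 = 5.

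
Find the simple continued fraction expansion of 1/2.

[0; 2]

Run the Euclidean algorithm on 1 and 2; the successive quotients are the partial quotients a_0, a_1, ... (each step inverts the fractional part left over by the previous one):
  1 = 0*2 + 1, so a_0 = 0.
  2 = 2*1 + 0, so a_1 = 2.
The remainder reaches 0 after 2 divisions, so the expansion has 2 partial quotients, read off in order.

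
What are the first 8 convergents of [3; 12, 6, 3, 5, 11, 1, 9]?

3/1, 37/12, 225/73, 712/231, 3785/1228, 42347/13739, 46132/14967, 457535/148442

Using the convergent recurrence p_i = a_i*p_{i-1} + p_{i-2}, q_i = a_i*q_{i-1} + q_{i-2} with p_{-2}=0, p_{-1}=1, q_{-2}=1, q_{-1}=0:
  i=0: a_0=3, p_0 = 3*1 + 0 = 3, q_0 = 3*0 + 1 = 1.
  i=1: a_1=12, p_1 = 12*3 + 1 = 37, q_1 = 12*1 + 0 = 12.
  i=2: a_2=6, p_2 = 6*37 + 3 = 225, q_2 = 6*12 + 1 = 73.
  i=3: a_3=3, p_3 = 3*225 + 37 = 712, q_3 = 3*73 + 12 = 231.
  i=4: a_4=5, p_4 = 5*712 + 225 = 3785, q_4 = 5*231 + 73 = 1228.
  i=5: a_5=11, p_5 = 11*3785 + 712 = 42347, q_5 = 11*1228 + 231 = 13739.
  i=6: a_6=1, p_6 = 1*42347 + 3785 = 46132, q_6 = 1*13739 + 1228 = 14967.
  i=7: a_7=9, p_7 = 9*46132 + 42347 = 457535, q_7 = 9*14967 + 13739 = 148442.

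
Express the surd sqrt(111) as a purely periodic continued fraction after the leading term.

Write x_i = (sqrt(111) + m_i)/d_i with (m_0, d_0) = (0, 1). a_0 = floor(sqrt(111)) = 10, since 10^2 = 100 <= 111 < 121 = 11^2.
Iterate m_{i+1} = d_i*a_i - m_i, d_{i+1} = (111 - m_{i+1}^2)/d_i, a_{i+1} = floor((a_0 + m_{i+1})/d_{i+1}):
  m_1 = 1*10 - 0 = 10, d_1 = (111 - 10^2)/1 = 11/1 = 11, a_1 = floor((10 + 10)/11) = 1.
  m_2 = 11*1 - 10 = 1, d_2 = (111 - 1^2)/11 = 110/11 = 10, a_2 = floor((10 + 1)/10) = 1.
  m_3 = 10*1 - 1 = 9, d_3 = (111 - 9^2)/10 = 30/10 = 3, a_3 = floor((10 + 9)/3) = 6.
  m_4 = 3*6 - 9 = 9, d_4 = (111 - 9^2)/3 = 30/3 = 10, a_4 = floor((10 + 9)/10) = 1.
  m_5 = 10*1 - 9 = 1, d_5 = (111 - 1^2)/10 = 110/10 = 11, a_5 = floor((10 + 1)/11) = 1.
  m_6 = 11*1 - 1 = 10, d_6 = (111 - 10^2)/11 = 11/11 = 1, a_6 = floor((10 + 10)/1) = 20.
  m_7 = 1*20 - 10 = 10, d_7 = (111 - 10^2)/1 = 11/1 = 11: (m_7, d_7) = (m_1, d_1) = (10, 11), so from here the quotients repeat a_1, ..., a_6; the period length is 6.
Hence the expansion of sqrt(111) is a_0 = 10 followed by the repeating block 1, 1, 6, 1, 1, 20 (period 6).

[10; (1, 1, 6, 1, 1, 20)]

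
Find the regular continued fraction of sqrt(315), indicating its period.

Write x_i = (sqrt(315) + m_i)/d_i with (m_0, d_0) = (0, 1). a_0 = floor(sqrt(315)) = 17, since 17^2 = 289 <= 315 < 324 = 18^2.
Iterate m_{i+1} = d_i*a_i - m_i, d_{i+1} = (315 - m_{i+1}^2)/d_i, a_{i+1} = floor((a_0 + m_{i+1})/d_{i+1}):
  m_1 = 1*17 - 0 = 17, d_1 = (315 - 17^2)/1 = 26/1 = 26, a_1 = floor((17 + 17)/26) = 1.
  m_2 = 26*1 - 17 = 9, d_2 = (315 - 9^2)/26 = 234/26 = 9, a_2 = floor((17 + 9)/9) = 2.
  m_3 = 9*2 - 9 = 9, d_3 = (315 - 9^2)/9 = 234/9 = 26, a_3 = floor((17 + 9)/26) = 1.
  m_4 = 26*1 - 9 = 17, d_4 = (315 - 17^2)/26 = 26/26 = 1, a_4 = floor((17 + 17)/1) = 34.
  m_5 = 1*34 - 17 = 17, d_5 = (315 - 17^2)/1 = 26/1 = 26: (m_5, d_5) = (m_1, d_1) = (17, 26), so from here the quotients repeat a_1, ..., a_4; the period length is 4.
Hence the expansion of sqrt(315) is a_0 = 17 followed by the repeating block 1, 2, 1, 34 (period 4).

[17; (1, 2, 1, 34)]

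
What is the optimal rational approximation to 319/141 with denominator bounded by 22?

Expand x = 319/141 as a continued fraction with the Euclidean algorithm:
  319 = 2*141 + 37, so a_0 = 2.
  141 = 3*37 + 30, so a_1 = 3.
  37 = 1*30 + 7, so a_2 = 1.
  30 = 4*7 + 2, so a_3 = 4.
  7 = 3*2 + 1, so a_4 = 3.
  2 = 2*1 + 0, so a_5 = 2.
so x = [2; 3, 1, 4, 3, 2].
Convergents (p_i = a_i*p_{i-1} + p_{i-2}, q_i = a_i*q_{i-1} + q_{i-2} with p_{-2}=0, p_{-1}=1, q_{-2}=1, q_{-1}=0), until the denominator exceeds 22:
  i=0: a_0=2, p_0 = 2*1 + 0 = 2, q_0 = 2*0 + 1 = 1.
  i=1: a_1=3, p_1 = 3*2 + 1 = 7, q_1 = 3*1 + 0 = 3.
  i=2: a_2=1, p_2 = 1*7 + 2 = 9, q_2 = 1*3 + 1 = 4.
  i=3: a_3=4, p_3 = 4*9 + 7 = 43, q_3 = 4*4 + 3 = 19.
  i=4: a_4=3, p_4 = 3*43 + 9 = 138, q_4 = 3*19 + 4 = 61.
q_4 = 61 > 22, so the last convergent with denominator <= 22 is p_3/q_3 = 43/19.
The closest fraction with denominator <= 22 is either p_3/q_3 or the intermediate fraction (k*p_3 + p_2)/(k*q_3 + q_2) with the largest k >= 1 whose denominator stays <= 22; these approach x as k grows, and every other convergent or intermediate fraction in range is farther away.
Largest k: floor((22 - q_2)/q_3) = floor((22 - 4)/19) = 0.
Since k = 0, no intermediate fraction beyond p_3/q_3 has denominator <= 22, so the convergent 43/19 is the closest (its error is |319*19 - 43*141|/(141*19) = 2/2679).

43/19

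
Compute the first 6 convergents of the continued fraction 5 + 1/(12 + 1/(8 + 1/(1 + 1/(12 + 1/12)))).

5/1, 61/12, 493/97, 554/109, 7141/1405, 86246/16969

Using the convergent recurrence p_i = a_i*p_{i-1} + p_{i-2}, q_i = a_i*q_{i-1} + q_{i-2} with p_{-2}=0, p_{-1}=1, q_{-2}=1, q_{-1}=0:
  i=0: a_0=5, p_0 = 5*1 + 0 = 5, q_0 = 5*0 + 1 = 1.
  i=1: a_1=12, p_1 = 12*5 + 1 = 61, q_1 = 12*1 + 0 = 12.
  i=2: a_2=8, p_2 = 8*61 + 5 = 493, q_2 = 8*12 + 1 = 97.
  i=3: a_3=1, p_3 = 1*493 + 61 = 554, q_3 = 1*97 + 12 = 109.
  i=4: a_4=12, p_4 = 12*554 + 493 = 7141, q_4 = 12*109 + 97 = 1405.
  i=5: a_5=12, p_5 = 12*7141 + 554 = 86246, q_5 = 12*1405 + 109 = 16969.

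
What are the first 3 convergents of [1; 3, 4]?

1/1, 4/3, 17/13

Using the convergent recurrence p_i = a_i*p_{i-1} + p_{i-2}, q_i = a_i*q_{i-1} + q_{i-2} with p_{-2}=0, p_{-1}=1, q_{-2}=1, q_{-1}=0:
  i=0: a_0=1, p_0 = 1*1 + 0 = 1, q_0 = 1*0 + 1 = 1.
  i=1: a_1=3, p_1 = 3*1 + 1 = 4, q_1 = 3*1 + 0 = 3.
  i=2: a_2=4, p_2 = 4*4 + 1 = 17, q_2 = 4*3 + 1 = 13.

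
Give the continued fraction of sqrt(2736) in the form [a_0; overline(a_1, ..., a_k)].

[52; overline(3, 3, 1, 5, 1, 3, 3, 104)]

Write x_i = (sqrt(2736) + m_i)/d_i with (m_0, d_0) = (0, 1). a_0 = floor(sqrt(2736)) = 52, since 52^2 = 2704 <= 2736 < 2809 = 53^2.
Iterate m_{i+1} = d_i*a_i - m_i, d_{i+1} = (2736 - m_{i+1}^2)/d_i, a_{i+1} = floor((a_0 + m_{i+1})/d_{i+1}):
  m_1 = 1*52 - 0 = 52, d_1 = (2736 - 52^2)/1 = 32/1 = 32, a_1 = floor((52 + 52)/32) = 3.
  m_2 = 32*3 - 52 = 44, d_2 = (2736 - 44^2)/32 = 800/32 = 25, a_2 = floor((52 + 44)/25) = 3.
  m_3 = 25*3 - 44 = 31, d_3 = (2736 - 31^2)/25 = 1775/25 = 71, a_3 = floor((52 + 31)/71) = 1.
  m_4 = 71*1 - 31 = 40, d_4 = (2736 - 40^2)/71 = 1136/71 = 16, a_4 = floor((52 + 40)/16) = 5.
  m_5 = 16*5 - 40 = 40, d_5 = (2736 - 40^2)/16 = 1136/16 = 71, a_5 = floor((52 + 40)/71) = 1.
  m_6 = 71*1 - 40 = 31, d_6 = (2736 - 31^2)/71 = 1775/71 = 25, a_6 = floor((52 + 31)/25) = 3.
  m_7 = 25*3 - 31 = 44, d_7 = (2736 - 44^2)/25 = 800/25 = 32, a_7 = floor((52 + 44)/32) = 3.
  m_8 = 32*3 - 44 = 52, d_8 = (2736 - 52^2)/32 = 32/32 = 1, a_8 = floor((52 + 52)/1) = 104.
  m_9 = 1*104 - 52 = 52, d_9 = (2736 - 52^2)/1 = 32/1 = 32: (m_9, d_9) = (m_1, d_1) = (52, 32), so from here the quotients repeat a_1, ..., a_8; the period length is 8.
Hence the expansion of sqrt(2736) is a_0 = 52 followed by the repeating block 3, 3, 1, 5, 1, 3, 3, 104 (period 8).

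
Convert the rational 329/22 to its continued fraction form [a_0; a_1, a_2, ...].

Run the Euclidean algorithm on 329 and 22; the successive quotients are the partial quotients a_0, a_1, ... (each step inverts the fractional part left over by the previous one):
  329 = 14*22 + 21, so a_0 = 14.
  22 = 1*21 + 1, so a_1 = 1.
  21 = 21*1 + 0, so a_2 = 21.
The remainder reaches 0 after 3 divisions, so the expansion has 3 partial quotients, read off in order.

[14; 1, 21]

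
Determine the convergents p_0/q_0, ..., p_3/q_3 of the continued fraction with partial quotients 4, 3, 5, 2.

Using the convergent recurrence p_i = a_i*p_{i-1} + p_{i-2}, q_i = a_i*q_{i-1} + q_{i-2} with p_{-2}=0, p_{-1}=1, q_{-2}=1, q_{-1}=0:
  i=0: a_0=4, p_0 = 4*1 + 0 = 4, q_0 = 4*0 + 1 = 1.
  i=1: a_1=3, p_1 = 3*4 + 1 = 13, q_1 = 3*1 + 0 = 3.
  i=2: a_2=5, p_2 = 5*13 + 4 = 69, q_2 = 5*3 + 1 = 16.
  i=3: a_3=2, p_3 = 2*69 + 13 = 151, q_3 = 2*16 + 3 = 35.

4/1, 13/3, 69/16, 151/35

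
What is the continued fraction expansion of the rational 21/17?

Run the Euclidean algorithm on 21 and 17; the successive quotients are the partial quotients a_0, a_1, ... (each step inverts the fractional part left over by the previous one):
  21 = 1*17 + 4, so a_0 = 1.
  17 = 4*4 + 1, so a_1 = 4.
  4 = 4*1 + 0, so a_2 = 4.
The remainder reaches 0 after 3 divisions, so the expansion has 3 partial quotients, read off in order.

[1; 4, 4]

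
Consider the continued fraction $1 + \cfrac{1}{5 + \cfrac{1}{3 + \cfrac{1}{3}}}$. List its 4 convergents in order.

1/1, 6/5, 19/16, 63/53

Using the convergent recurrence p_i = a_i*p_{i-1} + p_{i-2}, q_i = a_i*q_{i-1} + q_{i-2} with p_{-2}=0, p_{-1}=1, q_{-2}=1, q_{-1}=0:
  i=0: a_0=1, p_0 = 1*1 + 0 = 1, q_0 = 1*0 + 1 = 1.
  i=1: a_1=5, p_1 = 5*1 + 1 = 6, q_1 = 5*1 + 0 = 5.
  i=2: a_2=3, p_2 = 3*6 + 1 = 19, q_2 = 3*5 + 1 = 16.
  i=3: a_3=3, p_3 = 3*19 + 6 = 63, q_3 = 3*16 + 5 = 53.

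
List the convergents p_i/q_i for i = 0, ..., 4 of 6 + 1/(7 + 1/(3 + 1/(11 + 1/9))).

Using the convergent recurrence p_i = a_i*p_{i-1} + p_{i-2}, q_i = a_i*q_{i-1} + q_{i-2} with p_{-2}=0, p_{-1}=1, q_{-2}=1, q_{-1}=0:
  i=0: a_0=6, p_0 = 6*1 + 0 = 6, q_0 = 6*0 + 1 = 1.
  i=1: a_1=7, p_1 = 7*6 + 1 = 43, q_1 = 7*1 + 0 = 7.
  i=2: a_2=3, p_2 = 3*43 + 6 = 135, q_2 = 3*7 + 1 = 22.
  i=3: a_3=11, p_3 = 11*135 + 43 = 1528, q_3 = 11*22 + 7 = 249.
  i=4: a_4=9, p_4 = 9*1528 + 135 = 13887, q_4 = 9*249 + 22 = 2263.

6/1, 43/7, 135/22, 1528/249, 13887/2263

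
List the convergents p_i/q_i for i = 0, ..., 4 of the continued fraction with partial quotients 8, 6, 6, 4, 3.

Using the convergent recurrence p_i = a_i*p_{i-1} + p_{i-2}, q_i = a_i*q_{i-1} + q_{i-2} with p_{-2}=0, p_{-1}=1, q_{-2}=1, q_{-1}=0:
  i=0: a_0=8, p_0 = 8*1 + 0 = 8, q_0 = 8*0 + 1 = 1.
  i=1: a_1=6, p_1 = 6*8 + 1 = 49, q_1 = 6*1 + 0 = 6.
  i=2: a_2=6, p_2 = 6*49 + 8 = 302, q_2 = 6*6 + 1 = 37.
  i=3: a_3=4, p_3 = 4*302 + 49 = 1257, q_3 = 4*37 + 6 = 154.
  i=4: a_4=3, p_4 = 3*1257 + 302 = 4073, q_4 = 3*154 + 37 = 499.

8/1, 49/6, 302/37, 1257/154, 4073/499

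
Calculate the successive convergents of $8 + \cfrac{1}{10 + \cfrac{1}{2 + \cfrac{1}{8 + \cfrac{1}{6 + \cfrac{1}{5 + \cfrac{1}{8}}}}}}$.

Using the convergent recurrence p_i = a_i*p_{i-1} + p_{i-2}, q_i = a_i*q_{i-1} + q_{i-2} with p_{-2}=0, p_{-1}=1, q_{-2}=1, q_{-1}=0:
  i=0: a_0=8, p_0 = 8*1 + 0 = 8, q_0 = 8*0 + 1 = 1.
  i=1: a_1=10, p_1 = 10*8 + 1 = 81, q_1 = 10*1 + 0 = 10.
  i=2: a_2=2, p_2 = 2*81 + 8 = 170, q_2 = 2*10 + 1 = 21.
  i=3: a_3=8, p_3 = 8*170 + 81 = 1441, q_3 = 8*21 + 10 = 178.
  i=4: a_4=6, p_4 = 6*1441 + 170 = 8816, q_4 = 6*178 + 21 = 1089.
  i=5: a_5=5, p_5 = 5*8816 + 1441 = 45521, q_5 = 5*1089 + 178 = 5623.
  i=6: a_6=8, p_6 = 8*45521 + 8816 = 372984, q_6 = 8*5623 + 1089 = 46073.

8/1, 81/10, 170/21, 1441/178, 8816/1089, 45521/5623, 372984/46073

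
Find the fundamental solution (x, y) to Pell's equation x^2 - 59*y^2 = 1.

First expand sqrt(59) as a continued fraction. With x_i = (sqrt(59) + m_i)/d_i and (m_0, d_0) = (0, 1): a_0 = floor(sqrt(59)) = 7, since 7^2 = 49 <= 59 < 64 = 8^2.
Iterate m_{i+1} = d_i*a_i - m_i, d_{i+1} = (59 - m_{i+1}^2)/d_i, a_{i+1} = floor((a_0 + m_{i+1})/d_{i+1}):
  m_1 = 1*7 - 0 = 7, d_1 = (59 - 7^2)/1 = 10/1 = 10, a_1 = floor((7 + 7)/10) = 1.
  m_2 = 10*1 - 7 = 3, d_2 = (59 - 3^2)/10 = 50/10 = 5, a_2 = floor((7 + 3)/5) = 2.
  m_3 = 5*2 - 3 = 7, d_3 = (59 - 7^2)/5 = 10/5 = 2, a_3 = floor((7 + 7)/2) = 7.
  m_4 = 2*7 - 7 = 7, d_4 = (59 - 7^2)/2 = 10/2 = 5, a_4 = floor((7 + 7)/5) = 2.
  m_5 = 5*2 - 7 = 3, d_5 = (59 - 3^2)/5 = 50/5 = 10, a_5 = floor((7 + 3)/10) = 1.
  m_6 = 10*1 - 3 = 7, d_6 = (59 - 7^2)/10 = 10/10 = 1, a_6 = floor((7 + 7)/1) = 14.
  m_7 = 1*14 - 7 = 7, d_7 = (59 - 7^2)/1 = 10/1 = 10: (m_7, d_7) = (m_1, d_1) = (7, 10), so from here the quotients repeat a_1, ..., a_6; the period length is 6.
So sqrt(59) = [7; (1, 2, 7, 2, 1, 14)] with period length k = 6.
k is even, so the fundamental solution of x^2 - 59y^2 = 1 is (p_{k-1}, q_{k-1}) = (p_5, q_5); compute convergents through index 5.
Convergents (p_i = a_i*p_{i-1} + p_{i-2}, q_i = a_i*q_{i-1} + q_{i-2} with p_{-2}=0, p_{-1}=1, q_{-2}=1, q_{-1}=0):
  i=0: a_0=7, p_0 = 7*1 + 0 = 7, q_0 = 7*0 + 1 = 1.
  i=1: a_1=1, p_1 = 1*7 + 1 = 8, q_1 = 1*1 + 0 = 1.
  i=2: a_2=2, p_2 = 2*8 + 7 = 23, q_2 = 2*1 + 1 = 3.
  i=3: a_3=7, p_3 = 7*23 + 8 = 169, q_3 = 7*3 + 1 = 22.
  i=4: a_4=2, p_4 = 2*169 + 23 = 361, q_4 = 2*22 + 3 = 47.
  i=5: a_5=1, p_5 = 1*361 + 169 = 530, q_5 = 1*47 + 22 = 69.
Check: 530^2 - 59*69^2 = 280900 - 280899 = 1, so (x, y) = (530, 69) solves the equation, and by the theorem it is the least positive solution.

(x, y) = (530, 69)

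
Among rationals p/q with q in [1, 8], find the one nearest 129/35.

11/3

Expand x = 129/35 as a continued fraction with the Euclidean algorithm:
  129 = 3*35 + 24, so a_0 = 3.
  35 = 1*24 + 11, so a_1 = 1.
  24 = 2*11 + 2, so a_2 = 2.
  11 = 5*2 + 1, so a_3 = 5.
  2 = 2*1 + 0, so a_4 = 2.
so x = [3; 1, 2, 5, 2].
Convergents (p_i = a_i*p_{i-1} + p_{i-2}, q_i = a_i*q_{i-1} + q_{i-2} with p_{-2}=0, p_{-1}=1, q_{-2}=1, q_{-1}=0), until the denominator exceeds 8:
  i=0: a_0=3, p_0 = 3*1 + 0 = 3, q_0 = 3*0 + 1 = 1.
  i=1: a_1=1, p_1 = 1*3 + 1 = 4, q_1 = 1*1 + 0 = 1.
  i=2: a_2=2, p_2 = 2*4 + 3 = 11, q_2 = 2*1 + 1 = 3.
  i=3: a_3=5, p_3 = 5*11 + 4 = 59, q_3 = 5*3 + 1 = 16.
q_3 = 16 > 8, so the last convergent with denominator <= 8 is p_2/q_2 = 11/3.
The closest fraction with denominator <= 8 is either p_2/q_2 or the intermediate fraction (k*p_2 + p_1)/(k*q_2 + q_1) with the largest k >= 1 whose denominator stays <= 8; these approach x as k grows, and every other convergent or intermediate fraction in range is farther away.
Largest k: floor((8 - q_1)/q_2) = floor((8 - 1)/3) = 2.
That gives (2*11 + 4)/(2*3 + 1) = 26/7.
Compare the errors: |x - 11/3| = |129*3 - 11*35|/(35*3) = 2/105, and |x - 26/7| = |129*7 - 26*35|/(35*7) = 7/245.
Cross-multiplying, 2*245 = 490 < 735 = 7*105, so 2/105 is smaller: the convergent 11/3 is closer to x than 26/7.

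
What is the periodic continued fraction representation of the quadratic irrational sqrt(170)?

[13; (26)]

Write x_i = (sqrt(170) + m_i)/d_i with (m_0, d_0) = (0, 1). a_0 = floor(sqrt(170)) = 13, since 13^2 = 169 <= 170 < 196 = 14^2.
Iterate m_{i+1} = d_i*a_i - m_i, d_{i+1} = (170 - m_{i+1}^2)/d_i, a_{i+1} = floor((a_0 + m_{i+1})/d_{i+1}):
  m_1 = 1*13 - 0 = 13, d_1 = (170 - 13^2)/1 = 1/1 = 1, a_1 = floor((13 + 13)/1) = 26.
  m_2 = 1*26 - 13 = 13, d_2 = (170 - 13^2)/1 = 1/1 = 1: (m_2, d_2) = (m_1, d_1) = (13, 1), so from here the quotient a_1 repeats; the period length is 1.
Hence the expansion of sqrt(170) is a_0 = 13 followed by the repeating block 26 (period 1).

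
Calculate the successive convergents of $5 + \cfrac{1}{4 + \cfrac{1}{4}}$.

5/1, 21/4, 89/17

Using the convergent recurrence p_i = a_i*p_{i-1} + p_{i-2}, q_i = a_i*q_{i-1} + q_{i-2} with p_{-2}=0, p_{-1}=1, q_{-2}=1, q_{-1}=0:
  i=0: a_0=5, p_0 = 5*1 + 0 = 5, q_0 = 5*0 + 1 = 1.
  i=1: a_1=4, p_1 = 4*5 + 1 = 21, q_1 = 4*1 + 0 = 4.
  i=2: a_2=4, p_2 = 4*21 + 5 = 89, q_2 = 4*4 + 1 = 17.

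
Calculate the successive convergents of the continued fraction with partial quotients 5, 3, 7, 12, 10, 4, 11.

5/1, 16/3, 117/22, 1420/267, 14317/2692, 58688/11035, 659885/124077

Using the convergent recurrence p_i = a_i*p_{i-1} + p_{i-2}, q_i = a_i*q_{i-1} + q_{i-2} with p_{-2}=0, p_{-1}=1, q_{-2}=1, q_{-1}=0:
  i=0: a_0=5, p_0 = 5*1 + 0 = 5, q_0 = 5*0 + 1 = 1.
  i=1: a_1=3, p_1 = 3*5 + 1 = 16, q_1 = 3*1 + 0 = 3.
  i=2: a_2=7, p_2 = 7*16 + 5 = 117, q_2 = 7*3 + 1 = 22.
  i=3: a_3=12, p_3 = 12*117 + 16 = 1420, q_3 = 12*22 + 3 = 267.
  i=4: a_4=10, p_4 = 10*1420 + 117 = 14317, q_4 = 10*267 + 22 = 2692.
  i=5: a_5=4, p_5 = 4*14317 + 1420 = 58688, q_5 = 4*2692 + 267 = 11035.
  i=6: a_6=11, p_6 = 11*58688 + 14317 = 659885, q_6 = 11*11035 + 2692 = 124077.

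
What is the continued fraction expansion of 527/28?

[18; 1, 4, 1, 1, 2]

Run the Euclidean algorithm on 527 and 28; the successive quotients are the partial quotients a_0, a_1, ... (each step inverts the fractional part left over by the previous one):
  527 = 18*28 + 23, so a_0 = 18.
  28 = 1*23 + 5, so a_1 = 1.
  23 = 4*5 + 3, so a_2 = 4.
  5 = 1*3 + 2, so a_3 = 1.
  3 = 1*2 + 1, so a_4 = 1.
  2 = 2*1 + 0, so a_5 = 2.
The remainder reaches 0 after 6 divisions, so the expansion has 6 partial quotients, read off in order.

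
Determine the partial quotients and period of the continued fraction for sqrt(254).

[15; (1, 14, 1, 30)]

Write x_i = (sqrt(254) + m_i)/d_i with (m_0, d_0) = (0, 1). a_0 = floor(sqrt(254)) = 15, since 15^2 = 225 <= 254 < 256 = 16^2.
Iterate m_{i+1} = d_i*a_i - m_i, d_{i+1} = (254 - m_{i+1}^2)/d_i, a_{i+1} = floor((a_0 + m_{i+1})/d_{i+1}):
  m_1 = 1*15 - 0 = 15, d_1 = (254 - 15^2)/1 = 29/1 = 29, a_1 = floor((15 + 15)/29) = 1.
  m_2 = 29*1 - 15 = 14, d_2 = (254 - 14^2)/29 = 58/29 = 2, a_2 = floor((15 + 14)/2) = 14.
  m_3 = 2*14 - 14 = 14, d_3 = (254 - 14^2)/2 = 58/2 = 29, a_3 = floor((15 + 14)/29) = 1.
  m_4 = 29*1 - 14 = 15, d_4 = (254 - 15^2)/29 = 29/29 = 1, a_4 = floor((15 + 15)/1) = 30.
  m_5 = 1*30 - 15 = 15, d_5 = (254 - 15^2)/1 = 29/1 = 29: (m_5, d_5) = (m_1, d_1) = (15, 29), so from here the quotients repeat a_1, ..., a_4; the period length is 4.
Hence the expansion of sqrt(254) is a_0 = 15 followed by the repeating block 1, 14, 1, 30 (period 4).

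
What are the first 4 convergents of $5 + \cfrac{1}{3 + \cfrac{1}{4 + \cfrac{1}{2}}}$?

5/1, 16/3, 69/13, 154/29

Using the convergent recurrence p_i = a_i*p_{i-1} + p_{i-2}, q_i = a_i*q_{i-1} + q_{i-2} with p_{-2}=0, p_{-1}=1, q_{-2}=1, q_{-1}=0:
  i=0: a_0=5, p_0 = 5*1 + 0 = 5, q_0 = 5*0 + 1 = 1.
  i=1: a_1=3, p_1 = 3*5 + 1 = 16, q_1 = 3*1 + 0 = 3.
  i=2: a_2=4, p_2 = 4*16 + 5 = 69, q_2 = 4*3 + 1 = 13.
  i=3: a_3=2, p_3 = 2*69 + 16 = 154, q_3 = 2*13 + 3 = 29.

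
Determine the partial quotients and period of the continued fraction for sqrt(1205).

[34; (1, 2, 2, 16, 1, 12, 1, 16, 2, 2, 1, 68)]

Write x_i = (sqrt(1205) + m_i)/d_i with (m_0, d_0) = (0, 1). a_0 = floor(sqrt(1205)) = 34, since 34^2 = 1156 <= 1205 < 1225 = 35^2.
Iterate m_{i+1} = d_i*a_i - m_i, d_{i+1} = (1205 - m_{i+1}^2)/d_i, a_{i+1} = floor((a_0 + m_{i+1})/d_{i+1}):
  m_1 = 1*34 - 0 = 34, d_1 = (1205 - 34^2)/1 = 49/1 = 49, a_1 = floor((34 + 34)/49) = 1.
  m_2 = 49*1 - 34 = 15, d_2 = (1205 - 15^2)/49 = 980/49 = 20, a_2 = floor((34 + 15)/20) = 2.
  m_3 = 20*2 - 15 = 25, d_3 = (1205 - 25^2)/20 = 580/20 = 29, a_3 = floor((34 + 25)/29) = 2.
  m_4 = 29*2 - 25 = 33, d_4 = (1205 - 33^2)/29 = 116/29 = 4, a_4 = floor((34 + 33)/4) = 16.
  m_5 = 4*16 - 33 = 31, d_5 = (1205 - 31^2)/4 = 244/4 = 61, a_5 = floor((34 + 31)/61) = 1.
  m_6 = 61*1 - 31 = 30, d_6 = (1205 - 30^2)/61 = 305/61 = 5, a_6 = floor((34 + 30)/5) = 12.
  m_7 = 5*12 - 30 = 30, d_7 = (1205 - 30^2)/5 = 305/5 = 61, a_7 = floor((34 + 30)/61) = 1.
  m_8 = 61*1 - 30 = 31, d_8 = (1205 - 31^2)/61 = 244/61 = 4, a_8 = floor((34 + 31)/4) = 16.
  m_9 = 4*16 - 31 = 33, d_9 = (1205 - 33^2)/4 = 116/4 = 29, a_9 = floor((34 + 33)/29) = 2.
  m_10 = 29*2 - 33 = 25, d_10 = (1205 - 25^2)/29 = 580/29 = 20, a_10 = floor((34 + 25)/20) = 2.
  m_11 = 20*2 - 25 = 15, d_11 = (1205 - 15^2)/20 = 980/20 = 49, a_11 = floor((34 + 15)/49) = 1.
  m_12 = 49*1 - 15 = 34, d_12 = (1205 - 34^2)/49 = 49/49 = 1, a_12 = floor((34 + 34)/1) = 68.
  m_13 = 1*68 - 34 = 34, d_13 = (1205 - 34^2)/1 = 49/1 = 49: (m_13, d_13) = (m_1, d_1) = (34, 49), so from here the quotients repeat a_1, ..., a_12; the period length is 12.
Hence the expansion of sqrt(1205) is a_0 = 34 followed by the repeating block 1, 2, 2, 16, 1, 12, 1, 16, 2, 2, 1, 68 (period 12).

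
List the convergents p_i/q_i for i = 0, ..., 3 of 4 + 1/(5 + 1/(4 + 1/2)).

Using the convergent recurrence p_i = a_i*p_{i-1} + p_{i-2}, q_i = a_i*q_{i-1} + q_{i-2} with p_{-2}=0, p_{-1}=1, q_{-2}=1, q_{-1}=0:
  i=0: a_0=4, p_0 = 4*1 + 0 = 4, q_0 = 4*0 + 1 = 1.
  i=1: a_1=5, p_1 = 5*4 + 1 = 21, q_1 = 5*1 + 0 = 5.
  i=2: a_2=4, p_2 = 4*21 + 4 = 88, q_2 = 4*5 + 1 = 21.
  i=3: a_3=2, p_3 = 2*88 + 21 = 197, q_3 = 2*21 + 5 = 47.

4/1, 21/5, 88/21, 197/47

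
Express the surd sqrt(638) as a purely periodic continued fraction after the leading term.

[25; (3, 1, 6, 2, 6, 1, 3, 50)]

Write x_i = (sqrt(638) + m_i)/d_i with (m_0, d_0) = (0, 1). a_0 = floor(sqrt(638)) = 25, since 25^2 = 625 <= 638 < 676 = 26^2.
Iterate m_{i+1} = d_i*a_i - m_i, d_{i+1} = (638 - m_{i+1}^2)/d_i, a_{i+1} = floor((a_0 + m_{i+1})/d_{i+1}):
  m_1 = 1*25 - 0 = 25, d_1 = (638 - 25^2)/1 = 13/1 = 13, a_1 = floor((25 + 25)/13) = 3.
  m_2 = 13*3 - 25 = 14, d_2 = (638 - 14^2)/13 = 442/13 = 34, a_2 = floor((25 + 14)/34) = 1.
  m_3 = 34*1 - 14 = 20, d_3 = (638 - 20^2)/34 = 238/34 = 7, a_3 = floor((25 + 20)/7) = 6.
  m_4 = 7*6 - 20 = 22, d_4 = (638 - 22^2)/7 = 154/7 = 22, a_4 = floor((25 + 22)/22) = 2.
  m_5 = 22*2 - 22 = 22, d_5 = (638 - 22^2)/22 = 154/22 = 7, a_5 = floor((25 + 22)/7) = 6.
  m_6 = 7*6 - 22 = 20, d_6 = (638 - 20^2)/7 = 238/7 = 34, a_6 = floor((25 + 20)/34) = 1.
  m_7 = 34*1 - 20 = 14, d_7 = (638 - 14^2)/34 = 442/34 = 13, a_7 = floor((25 + 14)/13) = 3.
  m_8 = 13*3 - 14 = 25, d_8 = (638 - 25^2)/13 = 13/13 = 1, a_8 = floor((25 + 25)/1) = 50.
  m_9 = 1*50 - 25 = 25, d_9 = (638 - 25^2)/1 = 13/1 = 13: (m_9, d_9) = (m_1, d_1) = (25, 13), so from here the quotients repeat a_1, ..., a_8; the period length is 8.
Hence the expansion of sqrt(638) is a_0 = 25 followed by the repeating block 3, 1, 6, 2, 6, 1, 3, 50 (period 8).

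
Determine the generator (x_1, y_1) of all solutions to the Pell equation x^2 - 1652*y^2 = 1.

First expand sqrt(1652) as a continued fraction. With x_i = (sqrt(1652) + m_i)/d_i and (m_0, d_0) = (0, 1): a_0 = floor(sqrt(1652)) = 40, since 40^2 = 1600 <= 1652 < 1681 = 41^2.
Iterate m_{i+1} = d_i*a_i - m_i, d_{i+1} = (1652 - m_{i+1}^2)/d_i, a_{i+1} = floor((a_0 + m_{i+1})/d_{i+1}):
  m_1 = 1*40 - 0 = 40, d_1 = (1652 - 40^2)/1 = 52/1 = 52, a_1 = floor((40 + 40)/52) = 1.
  m_2 = 52*1 - 40 = 12, d_2 = (1652 - 12^2)/52 = 1508/52 = 29, a_2 = floor((40 + 12)/29) = 1.
  m_3 = 29*1 - 12 = 17, d_3 = (1652 - 17^2)/29 = 1363/29 = 47, a_3 = floor((40 + 17)/47) = 1.
  m_4 = 47*1 - 17 = 30, d_4 = (1652 - 30^2)/47 = 752/47 = 16, a_4 = floor((40 + 30)/16) = 4.
  m_5 = 16*4 - 30 = 34, d_5 = (1652 - 34^2)/16 = 496/16 = 31, a_5 = floor((40 + 34)/31) = 2.
  m_6 = 31*2 - 34 = 28, d_6 = (1652 - 28^2)/31 = 868/31 = 28, a_6 = floor((40 + 28)/28) = 2.
  m_7 = 28*2 - 28 = 28, d_7 = (1652 - 28^2)/28 = 868/28 = 31, a_7 = floor((40 + 28)/31) = 2.
  m_8 = 31*2 - 28 = 34, d_8 = (1652 - 34^2)/31 = 496/31 = 16, a_8 = floor((40 + 34)/16) = 4.
  m_9 = 16*4 - 34 = 30, d_9 = (1652 - 30^2)/16 = 752/16 = 47, a_9 = floor((40 + 30)/47) = 1.
  m_10 = 47*1 - 30 = 17, d_10 = (1652 - 17^2)/47 = 1363/47 = 29, a_10 = floor((40 + 17)/29) = 1.
  m_11 = 29*1 - 17 = 12, d_11 = (1652 - 12^2)/29 = 1508/29 = 52, a_11 = floor((40 + 12)/52) = 1.
  m_12 = 52*1 - 12 = 40, d_12 = (1652 - 40^2)/52 = 52/52 = 1, a_12 = floor((40 + 40)/1) = 80.
  m_13 = 1*80 - 40 = 40, d_13 = (1652 - 40^2)/1 = 52/1 = 52: (m_13, d_13) = (m_1, d_1) = (40, 52), so from here the quotients repeat a_1, ..., a_12; the period length is 12.
So sqrt(1652) = [40; (1, 1, 1, 4, 2, 2, 2, 4, 1, 1, 1, 80)] with period length k = 12.
k is even, so the fundamental solution of x^2 - 1652y^2 = 1 is (p_{k-1}, q_{k-1}) = (p_11, q_11); compute convergents through index 11.
Convergents (p_i = a_i*p_{i-1} + p_{i-2}, q_i = a_i*q_{i-1} + q_{i-2} with p_{-2}=0, p_{-1}=1, q_{-2}=1, q_{-1}=0):
  i=0: a_0=40, p_0 = 40*1 + 0 = 40, q_0 = 40*0 + 1 = 1.
  i=1: a_1=1, p_1 = 1*40 + 1 = 41, q_1 = 1*1 + 0 = 1.
  i=2: a_2=1, p_2 = 1*41 + 40 = 81, q_2 = 1*1 + 1 = 2.
  i=3: a_3=1, p_3 = 1*81 + 41 = 122, q_3 = 1*2 + 1 = 3.
  i=4: a_4=4, p_4 = 4*122 + 81 = 569, q_4 = 4*3 + 2 = 14.
  i=5: a_5=2, p_5 = 2*569 + 122 = 1260, q_5 = 2*14 + 3 = 31.
  i=6: a_6=2, p_6 = 2*1260 + 569 = 3089, q_6 = 2*31 + 14 = 76.
  i=7: a_7=2, p_7 = 2*3089 + 1260 = 7438, q_7 = 2*76 + 31 = 183.
  i=8: a_8=4, p_8 = 4*7438 + 3089 = 32841, q_8 = 4*183 + 76 = 808.
  i=9: a_9=1, p_9 = 1*32841 + 7438 = 40279, q_9 = 1*808 + 183 = 991.
  i=10: a_10=1, p_10 = 1*40279 + 32841 = 73120, q_10 = 1*991 + 808 = 1799.
  i=11: a_11=1, p_11 = 1*73120 + 40279 = 113399, q_11 = 1*1799 + 991 = 2790.
Check: 113399^2 - 1652*2790^2 = 12859333201 - 12859333200 = 1, so (x, y) = (113399, 2790) solves the equation, and by the theorem it is the least positive solution.

(x, y) = (113399, 2790)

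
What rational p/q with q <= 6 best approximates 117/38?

3/1

Expand x = 117/38 as a continued fraction with the Euclidean algorithm:
  117 = 3*38 + 3, so a_0 = 3.
  38 = 12*3 + 2, so a_1 = 12.
  3 = 1*2 + 1, so a_2 = 1.
  2 = 2*1 + 0, so a_3 = 2.
so x = [3; 12, 1, 2].
Convergents (p_i = a_i*p_{i-1} + p_{i-2}, q_i = a_i*q_{i-1} + q_{i-2} with p_{-2}=0, p_{-1}=1, q_{-2}=1, q_{-1}=0), until the denominator exceeds 6:
  i=0: a_0=3, p_0 = 3*1 + 0 = 3, q_0 = 3*0 + 1 = 1.
  i=1: a_1=12, p_1 = 12*3 + 1 = 37, q_1 = 12*1 + 0 = 12.
q_1 = 12 > 6, so the last convergent with denominator <= 6 is p_0/q_0 = 3/1.
The closest fraction with denominator <= 6 is either p_0/q_0 or the intermediate fraction (k*p_0 + p_{-1})/(k*q_0 + q_{-1}) with the largest k >= 1 whose denominator stays <= 6; these approach x as k grows, and every other convergent or intermediate fraction in range is farther away.
Largest k: floor((6 - q_{-1})/q_0) = floor((6 - 0)/1) = 6 (using the seeds p_{-1} = 1, q_{-1} = 0).
That gives (6*3 + 1)/(6*1 + 0) = 19/6.
Compare the errors: |x - 3/1| = |117*1 - 3*38|/(38*1) = 3/38, and |x - 19/6| = |117*6 - 19*38|/(38*6) = 20/228.
Cross-multiplying, 3*228 = 684 < 760 = 20*38, so 3/38 is smaller: the convergent 3/1 is closer to x than 19/6.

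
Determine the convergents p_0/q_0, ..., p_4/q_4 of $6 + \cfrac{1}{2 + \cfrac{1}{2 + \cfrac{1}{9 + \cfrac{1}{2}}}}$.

Using the convergent recurrence p_i = a_i*p_{i-1} + p_{i-2}, q_i = a_i*q_{i-1} + q_{i-2} with p_{-2}=0, p_{-1}=1, q_{-2}=1, q_{-1}=0:
  i=0: a_0=6, p_0 = 6*1 + 0 = 6, q_0 = 6*0 + 1 = 1.
  i=1: a_1=2, p_1 = 2*6 + 1 = 13, q_1 = 2*1 + 0 = 2.
  i=2: a_2=2, p_2 = 2*13 + 6 = 32, q_2 = 2*2 + 1 = 5.
  i=3: a_3=9, p_3 = 9*32 + 13 = 301, q_3 = 9*5 + 2 = 47.
  i=4: a_4=2, p_4 = 2*301 + 32 = 634, q_4 = 2*47 + 5 = 99.

6/1, 13/2, 32/5, 301/47, 634/99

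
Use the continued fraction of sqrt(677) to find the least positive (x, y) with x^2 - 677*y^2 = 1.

(x, y) = (1353, 52)

First expand sqrt(677) as a continued fraction. With x_i = (sqrt(677) + m_i)/d_i and (m_0, d_0) = (0, 1): a_0 = floor(sqrt(677)) = 26, since 26^2 = 676 <= 677 < 729 = 27^2.
Iterate m_{i+1} = d_i*a_i - m_i, d_{i+1} = (677 - m_{i+1}^2)/d_i, a_{i+1} = floor((a_0 + m_{i+1})/d_{i+1}):
  m_1 = 1*26 - 0 = 26, d_1 = (677 - 26^2)/1 = 1/1 = 1, a_1 = floor((26 + 26)/1) = 52.
  m_2 = 1*52 - 26 = 26, d_2 = (677 - 26^2)/1 = 1/1 = 1: (m_2, d_2) = (m_1, d_1) = (26, 1), so from here the quotient a_1 repeats; the period length is 1.
So sqrt(677) = [26; (52)] with period length k = 1.
k is odd, so (p_{k-1}, q_{k-1}) only solves x^2 - 677y^2 = -1 and the fundamental solution of x^2 - 677y^2 = 1 is (p_{2k-1}, q_{2k-1}) = (p_1, q_1); compute convergents through index 1, running through the period twice.
Convergents (p_i = a_i*p_{i-1} + p_{i-2}, q_i = a_i*q_{i-1} + q_{i-2} with p_{-2}=0, p_{-1}=1, q_{-2}=1, q_{-1}=0):
  i=0: a_0=26, p_0 = 26*1 + 0 = 26, q_0 = 26*0 + 1 = 1.
  i=1: a_1=52, p_1 = 52*26 + 1 = 1353, q_1 = 52*1 + 0 = 52.
Indeed p_0^2 - 677*q_0^2 = 676 - 677 = -1, not +1.
Check: 1353^2 - 677*52^2 = 1830609 - 1830608 = 1, so (x, y) = (1353, 52) solves the equation, and by the theorem it is the least positive solution.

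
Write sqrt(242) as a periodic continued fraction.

Write x_i = (sqrt(242) + m_i)/d_i with (m_0, d_0) = (0, 1). a_0 = floor(sqrt(242)) = 15, since 15^2 = 225 <= 242 < 256 = 16^2.
Iterate m_{i+1} = d_i*a_i - m_i, d_{i+1} = (242 - m_{i+1}^2)/d_i, a_{i+1} = floor((a_0 + m_{i+1})/d_{i+1}):
  m_1 = 1*15 - 0 = 15, d_1 = (242 - 15^2)/1 = 17/1 = 17, a_1 = floor((15 + 15)/17) = 1.
  m_2 = 17*1 - 15 = 2, d_2 = (242 - 2^2)/17 = 238/17 = 14, a_2 = floor((15 + 2)/14) = 1.
  m_3 = 14*1 - 2 = 12, d_3 = (242 - 12^2)/14 = 98/14 = 7, a_3 = floor((15 + 12)/7) = 3.
  m_4 = 7*3 - 12 = 9, d_4 = (242 - 9^2)/7 = 161/7 = 23, a_4 = floor((15 + 9)/23) = 1.
  m_5 = 23*1 - 9 = 14, d_5 = (242 - 14^2)/23 = 46/23 = 2, a_5 = floor((15 + 14)/2) = 14.
  m_6 = 2*14 - 14 = 14, d_6 = (242 - 14^2)/2 = 46/2 = 23, a_6 = floor((15 + 14)/23) = 1.
  m_7 = 23*1 - 14 = 9, d_7 = (242 - 9^2)/23 = 161/23 = 7, a_7 = floor((15 + 9)/7) = 3.
  m_8 = 7*3 - 9 = 12, d_8 = (242 - 12^2)/7 = 98/7 = 14, a_8 = floor((15 + 12)/14) = 1.
  m_9 = 14*1 - 12 = 2, d_9 = (242 - 2^2)/14 = 238/14 = 17, a_9 = floor((15 + 2)/17) = 1.
  m_10 = 17*1 - 2 = 15, d_10 = (242 - 15^2)/17 = 17/17 = 1, a_10 = floor((15 + 15)/1) = 30.
  m_11 = 1*30 - 15 = 15, d_11 = (242 - 15^2)/1 = 17/1 = 17: (m_11, d_11) = (m_1, d_1) = (15, 17), so from here the quotients repeat a_1, ..., a_10; the period length is 10.
Hence the expansion of sqrt(242) is a_0 = 15 followed by the repeating block 1, 1, 3, 1, 14, 1, 3, 1, 1, 30 (period 10).

[15; (1, 1, 3, 1, 14, 1, 3, 1, 1, 30)]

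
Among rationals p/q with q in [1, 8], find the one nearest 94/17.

11/2

Expand x = 94/17 as a continued fraction with the Euclidean algorithm:
  94 = 5*17 + 9, so a_0 = 5.
  17 = 1*9 + 8, so a_1 = 1.
  9 = 1*8 + 1, so a_2 = 1.
  8 = 8*1 + 0, so a_3 = 8.
so x = [5; 1, 1, 8].
Convergents (p_i = a_i*p_{i-1} + p_{i-2}, q_i = a_i*q_{i-1} + q_{i-2} with p_{-2}=0, p_{-1}=1, q_{-2}=1, q_{-1}=0), until the denominator exceeds 8:
  i=0: a_0=5, p_0 = 5*1 + 0 = 5, q_0 = 5*0 + 1 = 1.
  i=1: a_1=1, p_1 = 1*5 + 1 = 6, q_1 = 1*1 + 0 = 1.
  i=2: a_2=1, p_2 = 1*6 + 5 = 11, q_2 = 1*1 + 1 = 2.
  i=3: a_3=8, p_3 = 8*11 + 6 = 94, q_3 = 8*2 + 1 = 17.
q_3 = 17 > 8, so the last convergent with denominator <= 8 is p_2/q_2 = 11/2.
The closest fraction with denominator <= 8 is either p_2/q_2 or the intermediate fraction (k*p_2 + p_1)/(k*q_2 + q_1) with the largest k >= 1 whose denominator stays <= 8; these approach x as k grows, and every other convergent or intermediate fraction in range is farther away.
Largest k: floor((8 - q_1)/q_2) = floor((8 - 1)/2) = 3.
That gives (3*11 + 6)/(3*2 + 1) = 39/7.
Compare the errors: |x - 11/2| = |94*2 - 11*17|/(17*2) = 1/34, and |x - 39/7| = |94*7 - 39*17|/(17*7) = 5/119.
Cross-multiplying, 1*119 = 119 < 170 = 5*34, so 1/34 is smaller: the convergent 11/2 is closer to x than 39/7.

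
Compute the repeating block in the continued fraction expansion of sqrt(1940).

[44; (22, 88)]

Write x_i = (sqrt(1940) + m_i)/d_i with (m_0, d_0) = (0, 1). a_0 = floor(sqrt(1940)) = 44, since 44^2 = 1936 <= 1940 < 2025 = 45^2.
Iterate m_{i+1} = d_i*a_i - m_i, d_{i+1} = (1940 - m_{i+1}^2)/d_i, a_{i+1} = floor((a_0 + m_{i+1})/d_{i+1}):
  m_1 = 1*44 - 0 = 44, d_1 = (1940 - 44^2)/1 = 4/1 = 4, a_1 = floor((44 + 44)/4) = 22.
  m_2 = 4*22 - 44 = 44, d_2 = (1940 - 44^2)/4 = 4/4 = 1, a_2 = floor((44 + 44)/1) = 88.
  m_3 = 1*88 - 44 = 44, d_3 = (1940 - 44^2)/1 = 4/1 = 4: (m_3, d_3) = (m_1, d_1) = (44, 4), so from here the quotients repeat a_1, a_2; the period length is 2.
Hence the expansion of sqrt(1940) is a_0 = 44 followed by the repeating block 22, 88 (period 2).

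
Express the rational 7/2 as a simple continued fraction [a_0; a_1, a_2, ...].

[3; 2]

Run the Euclidean algorithm on 7 and 2; the successive quotients are the partial quotients a_0, a_1, ... (each step inverts the fractional part left over by the previous one):
  7 = 3*2 + 1, so a_0 = 3.
  2 = 2*1 + 0, so a_1 = 2.
The remainder reaches 0 after 2 divisions, so the expansion has 2 partial quotients, read off in order.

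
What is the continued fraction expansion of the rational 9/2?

[4; 2]

Run the Euclidean algorithm on 9 and 2; the successive quotients are the partial quotients a_0, a_1, ... (each step inverts the fractional part left over by the previous one):
  9 = 4*2 + 1, so a_0 = 4.
  2 = 2*1 + 0, so a_1 = 2.
The remainder reaches 0 after 2 divisions, so the expansion has 2 partial quotients, read off in order.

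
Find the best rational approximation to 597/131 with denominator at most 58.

237/52

Expand x = 597/131 as a continued fraction with the Euclidean algorithm:
  597 = 4*131 + 73, so a_0 = 4.
  131 = 1*73 + 58, so a_1 = 1.
  73 = 1*58 + 15, so a_2 = 1.
  58 = 3*15 + 13, so a_3 = 3.
  15 = 1*13 + 2, so a_4 = 1.
  13 = 6*2 + 1, so a_5 = 6.
  2 = 2*1 + 0, so a_6 = 2.
so x = [4; 1, 1, 3, 1, 6, 2].
Convergents (p_i = a_i*p_{i-1} + p_{i-2}, q_i = a_i*q_{i-1} + q_{i-2} with p_{-2}=0, p_{-1}=1, q_{-2}=1, q_{-1}=0), until the denominator exceeds 58:
  i=0: a_0=4, p_0 = 4*1 + 0 = 4, q_0 = 4*0 + 1 = 1.
  i=1: a_1=1, p_1 = 1*4 + 1 = 5, q_1 = 1*1 + 0 = 1.
  i=2: a_2=1, p_2 = 1*5 + 4 = 9, q_2 = 1*1 + 1 = 2.
  i=3: a_3=3, p_3 = 3*9 + 5 = 32, q_3 = 3*2 + 1 = 7.
  i=4: a_4=1, p_4 = 1*32 + 9 = 41, q_4 = 1*7 + 2 = 9.
  i=5: a_5=6, p_5 = 6*41 + 32 = 278, q_5 = 6*9 + 7 = 61.
q_5 = 61 > 58, so the last convergent with denominator <= 58 is p_4/q_4 = 41/9.
The closest fraction with denominator <= 58 is either p_4/q_4 or the intermediate fraction (k*p_4 + p_3)/(k*q_4 + q_3) with the largest k >= 1 whose denominator stays <= 58; these approach x as k grows, and every other convergent or intermediate fraction in range is farther away.
Largest k: floor((58 - q_3)/q_4) = floor((58 - 7)/9) = 5.
That gives (5*41 + 32)/(5*9 + 7) = 237/52.
Compare the errors: |x - 41/9| = |597*9 - 41*131|/(131*9) = 2/1179, and |x - 237/52| = |597*52 - 237*131|/(131*52) = 3/6812.
Cross-multiplying, 3*1179 = 3537 < 13624 = 2*6812, so 3/6812 is smaller: the intermediate fraction 237/52 is closer to x than 41/9.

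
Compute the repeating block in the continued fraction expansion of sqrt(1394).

Write x_i = (sqrt(1394) + m_i)/d_i with (m_0, d_0) = (0, 1). a_0 = floor(sqrt(1394)) = 37, since 37^2 = 1369 <= 1394 < 1444 = 38^2.
Iterate m_{i+1} = d_i*a_i - m_i, d_{i+1} = (1394 - m_{i+1}^2)/d_i, a_{i+1} = floor((a_0 + m_{i+1})/d_{i+1}):
  m_1 = 1*37 - 0 = 37, d_1 = (1394 - 37^2)/1 = 25/1 = 25, a_1 = floor((37 + 37)/25) = 2.
  m_2 = 25*2 - 37 = 13, d_2 = (1394 - 13^2)/25 = 1225/25 = 49, a_2 = floor((37 + 13)/49) = 1.
  m_3 = 49*1 - 13 = 36, d_3 = (1394 - 36^2)/49 = 98/49 = 2, a_3 = floor((37 + 36)/2) = 36.
  m_4 = 2*36 - 36 = 36, d_4 = (1394 - 36^2)/2 = 98/2 = 49, a_4 = floor((37 + 36)/49) = 1.
  m_5 = 49*1 - 36 = 13, d_5 = (1394 - 13^2)/49 = 1225/49 = 25, a_5 = floor((37 + 13)/25) = 2.
  m_6 = 25*2 - 13 = 37, d_6 = (1394 - 37^2)/25 = 25/25 = 1, a_6 = floor((37 + 37)/1) = 74.
  m_7 = 1*74 - 37 = 37, d_7 = (1394 - 37^2)/1 = 25/1 = 25: (m_7, d_7) = (m_1, d_1) = (37, 25), so from here the quotients repeat a_1, ..., a_6; the period length is 6.
Hence the expansion of sqrt(1394) is a_0 = 37 followed by the repeating block 2, 1, 36, 1, 2, 74 (period 6).

[37; (2, 1, 36, 1, 2, 74)]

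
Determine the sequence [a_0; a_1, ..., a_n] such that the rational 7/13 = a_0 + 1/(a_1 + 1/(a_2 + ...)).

[0; 1, 1, 6]

Run the Euclidean algorithm on 7 and 13; the successive quotients are the partial quotients a_0, a_1, ... (each step inverts the fractional part left over by the previous one):
  7 = 0*13 + 7, so a_0 = 0.
  13 = 1*7 + 6, so a_1 = 1.
  7 = 1*6 + 1, so a_2 = 1.
  6 = 6*1 + 0, so a_3 = 6.
The remainder reaches 0 after 4 divisions, so the expansion has 4 partial quotients, read off in order.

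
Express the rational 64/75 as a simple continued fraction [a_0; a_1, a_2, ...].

Run the Euclidean algorithm on 64 and 75; the successive quotients are the partial quotients a_0, a_1, ... (each step inverts the fractional part left over by the previous one):
  64 = 0*75 + 64, so a_0 = 0.
  75 = 1*64 + 11, so a_1 = 1.
  64 = 5*11 + 9, so a_2 = 5.
  11 = 1*9 + 2, so a_3 = 1.
  9 = 4*2 + 1, so a_4 = 4.
  2 = 2*1 + 0, so a_5 = 2.
The remainder reaches 0 after 6 divisions, so the expansion has 6 partial quotients, read off in order.

[0; 1, 5, 1, 4, 2]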